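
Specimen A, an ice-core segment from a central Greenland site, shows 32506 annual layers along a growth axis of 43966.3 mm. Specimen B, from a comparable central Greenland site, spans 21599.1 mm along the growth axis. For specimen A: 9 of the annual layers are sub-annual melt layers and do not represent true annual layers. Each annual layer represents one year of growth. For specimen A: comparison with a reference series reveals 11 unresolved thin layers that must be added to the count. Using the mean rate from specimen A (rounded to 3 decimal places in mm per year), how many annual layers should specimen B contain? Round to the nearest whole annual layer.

Specimen A: true annual layer count = 32506 − 9 + 11 = 32508.
A: Extension rate ≈ 43966.3 / 32508 = 1.352 mm/yr.
Specimen B: 21599.1 mm / 1.352 mm per year = 15975.67 years ≈ 15976 annual layers.

15976 annual layers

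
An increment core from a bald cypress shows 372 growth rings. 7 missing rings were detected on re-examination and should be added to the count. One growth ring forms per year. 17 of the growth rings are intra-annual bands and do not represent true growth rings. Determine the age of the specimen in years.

362 years

True growth ring count = 372 − 17 + 7 = 362.
With a one-to-one growth ring periodicity this is 362 years.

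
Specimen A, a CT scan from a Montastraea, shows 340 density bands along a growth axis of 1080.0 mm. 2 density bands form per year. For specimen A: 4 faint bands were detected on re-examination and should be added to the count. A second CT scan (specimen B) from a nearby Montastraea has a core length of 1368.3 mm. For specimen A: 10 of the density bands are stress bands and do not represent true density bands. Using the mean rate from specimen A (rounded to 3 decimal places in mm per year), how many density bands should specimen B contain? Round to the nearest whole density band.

423 density bands

Specimen A: after corrections the count is 340 − 10 + 4 = 334 density bands.
Specimen A: dividing by 2 density bands per year: 334 / 2 = 167 years.
A: Mean rate = 1080.0 mm / 167 years ≈ 6.467 mm/yr.
B spans 1368.3 / 6.467 = 211.58 years; at 2 density bands per year that is 211.58 × 2 ≈ 423 density bands.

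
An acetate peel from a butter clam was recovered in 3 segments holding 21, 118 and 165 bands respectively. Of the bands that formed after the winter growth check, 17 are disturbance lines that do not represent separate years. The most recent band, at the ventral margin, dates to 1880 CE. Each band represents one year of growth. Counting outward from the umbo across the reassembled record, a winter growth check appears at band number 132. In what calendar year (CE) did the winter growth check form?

Total bands = 21 + 118 + 165 = 304.
The winter growth check sits at band 132 from the umbo, so 304 − 132 = 172 bands formed after it.
Removing the 17 false bands leaves 172 − 17 = 155 true bands beyond the winter growth check.
The band at the ventral margin is 1880 CE, so the winter growth check dates to 1880 − 155 = 1725 CE.

1725 CE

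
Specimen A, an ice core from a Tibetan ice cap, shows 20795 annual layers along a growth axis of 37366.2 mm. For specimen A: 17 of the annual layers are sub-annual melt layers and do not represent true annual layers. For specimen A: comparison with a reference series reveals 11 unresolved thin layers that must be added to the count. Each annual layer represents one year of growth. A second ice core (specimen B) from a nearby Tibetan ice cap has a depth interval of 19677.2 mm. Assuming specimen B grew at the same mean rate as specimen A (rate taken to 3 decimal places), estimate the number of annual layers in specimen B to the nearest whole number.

10950 annual layers

Specimen A: after corrections the count is 20795 − 17 + 11 = 20789 annual layers.
A: 37366.2 mm over 20789 years gives 37366.2 / 20789 ≈ 1.797 mm/year.
Specimen B: 19677.2 mm / 1.797 mm per year = 10950.03 years ≈ 10950 annual layers.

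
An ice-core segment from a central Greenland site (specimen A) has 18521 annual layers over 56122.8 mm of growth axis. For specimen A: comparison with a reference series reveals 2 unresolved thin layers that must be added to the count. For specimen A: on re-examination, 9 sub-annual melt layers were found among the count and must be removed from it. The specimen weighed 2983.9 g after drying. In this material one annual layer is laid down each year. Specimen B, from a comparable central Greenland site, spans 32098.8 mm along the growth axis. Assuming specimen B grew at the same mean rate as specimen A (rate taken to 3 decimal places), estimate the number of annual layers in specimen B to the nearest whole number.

10590 annual layers

Specimen A: true annual layer count = 18521 − 9 + 2 = 18514.
A: Mean rate = 56122.8 mm / 18514 years ≈ 3.031 mm/year.
For B, 32098.8 / 3.031 = 10590.17 years ≈ 10590 annual layers.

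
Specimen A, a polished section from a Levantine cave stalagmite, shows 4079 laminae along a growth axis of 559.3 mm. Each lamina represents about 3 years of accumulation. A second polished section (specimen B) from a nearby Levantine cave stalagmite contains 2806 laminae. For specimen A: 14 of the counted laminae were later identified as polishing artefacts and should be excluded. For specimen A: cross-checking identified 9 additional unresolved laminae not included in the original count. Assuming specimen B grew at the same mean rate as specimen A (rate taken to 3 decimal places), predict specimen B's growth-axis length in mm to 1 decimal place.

Specimen A: correcting the raw count gives 4079 − 14 + 9 = 4074 true laminae.
Specimen A: at 3 years per lamina, 4074 × 3 = 12222 years.
A: Extension rate ≈ 559.3 / 12222 = 0.046 mm/yr.
Specimen B: 2806 laminae at 3 years each span 2806 × 3 = 8418 years. Length of B = 0.046 × 8418 = 387.2 mm.

387.2 mm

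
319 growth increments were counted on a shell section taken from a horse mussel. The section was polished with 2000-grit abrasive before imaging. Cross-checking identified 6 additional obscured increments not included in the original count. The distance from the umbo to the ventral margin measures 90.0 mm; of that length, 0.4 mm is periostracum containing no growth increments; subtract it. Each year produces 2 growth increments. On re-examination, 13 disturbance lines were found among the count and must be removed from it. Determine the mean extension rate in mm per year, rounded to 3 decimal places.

0.574 mm per year

True growth increment count = 319 − 13 + 6 = 312.
Dividing by 2 growth increments per year: 312 / 2 = 156 years.
The growth record spans 90.0 − 0.4 = 89.6 mm.
Mean rate = 89.6 mm / 156 years ≈ 0.574 mm per year.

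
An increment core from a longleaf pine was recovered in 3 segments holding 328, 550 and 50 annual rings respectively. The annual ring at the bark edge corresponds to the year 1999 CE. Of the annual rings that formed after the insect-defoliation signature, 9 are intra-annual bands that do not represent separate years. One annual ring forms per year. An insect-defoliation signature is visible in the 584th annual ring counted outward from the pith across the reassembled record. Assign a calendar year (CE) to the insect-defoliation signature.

Total annual rings = 328 + 550 + 50 = 928.
928 − 584 = 344 annual rings lie beyond the insect-defoliation signature toward the bark edge.
Removing the 9 false annual rings leaves 344 − 9 = 335 true annual rings beyond the insect-defoliation signature.
The annual ring at the bark edge is 1999 CE, so the insect-defoliation signature dates to 1999 − 335 = 1664 CE.

1664 CE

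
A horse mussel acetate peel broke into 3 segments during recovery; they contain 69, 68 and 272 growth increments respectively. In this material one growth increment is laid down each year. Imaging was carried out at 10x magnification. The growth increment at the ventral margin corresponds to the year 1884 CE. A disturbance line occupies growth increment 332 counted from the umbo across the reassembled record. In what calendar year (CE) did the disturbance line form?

Total growth increments = 69 + 68 + 272 = 409.
409 − 332 = 77 growth increments lie beyond the disturbance line toward the ventral margin.
Counting back 77 years from 1884 CE places the disturbance line in 1884 − 77 = 1807 CE.

1807 CE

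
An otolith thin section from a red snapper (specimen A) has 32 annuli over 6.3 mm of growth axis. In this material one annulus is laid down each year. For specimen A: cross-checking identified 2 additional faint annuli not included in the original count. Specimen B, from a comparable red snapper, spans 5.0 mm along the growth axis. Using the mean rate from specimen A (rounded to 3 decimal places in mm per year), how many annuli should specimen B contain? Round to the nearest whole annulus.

27 annuli

Specimen A: adjusted count: 32 + 2 = 34 annuli.
A: Mean rate = 6.3 mm / 34 years ≈ 0.185 mm per year.
Specimen B: 5.0 mm / 0.185 mm per year = 27.03 years ≈ 27 annuli.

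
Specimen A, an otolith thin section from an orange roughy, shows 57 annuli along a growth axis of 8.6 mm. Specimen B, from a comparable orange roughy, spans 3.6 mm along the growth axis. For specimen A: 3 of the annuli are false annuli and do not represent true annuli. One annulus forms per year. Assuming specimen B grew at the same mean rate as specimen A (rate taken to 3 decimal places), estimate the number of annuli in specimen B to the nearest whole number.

Specimen A: after corrections the count is 57 − 3 = 54 annuli.
A: 8.6 mm over 54 years gives 8.6 / 54 ≈ 0.159 mm/yr.
Specimen B: 3.6 mm / 0.159 mm per year = 22.64 years ≈ 23 annuli.

23 annuli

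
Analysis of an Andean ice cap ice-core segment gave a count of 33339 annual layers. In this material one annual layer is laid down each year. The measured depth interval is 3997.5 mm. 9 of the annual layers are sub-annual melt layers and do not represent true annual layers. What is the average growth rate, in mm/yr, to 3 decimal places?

Correcting the raw count gives 33339 − 9 = 33330 true annual layers.
Extension rate ≈ 3997.5 / 33330 = 0.120 mm/yr.

0.120 mm/yr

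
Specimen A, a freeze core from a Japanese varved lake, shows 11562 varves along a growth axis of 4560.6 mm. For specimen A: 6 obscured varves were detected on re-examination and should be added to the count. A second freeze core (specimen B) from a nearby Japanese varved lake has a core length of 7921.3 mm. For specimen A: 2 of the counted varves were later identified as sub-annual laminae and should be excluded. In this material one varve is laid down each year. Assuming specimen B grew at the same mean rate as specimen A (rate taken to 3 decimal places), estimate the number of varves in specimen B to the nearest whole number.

Specimen A: after corrections the count is 11562 − 2 + 6 = 11566 varves.
A: Mean rate = 4560.6 mm / 11566 years ≈ 0.394 mm per year.
Specimen B: 7921.3 mm / 0.394 mm per year = 20104.82 years ≈ 20105 varves.

20105 varves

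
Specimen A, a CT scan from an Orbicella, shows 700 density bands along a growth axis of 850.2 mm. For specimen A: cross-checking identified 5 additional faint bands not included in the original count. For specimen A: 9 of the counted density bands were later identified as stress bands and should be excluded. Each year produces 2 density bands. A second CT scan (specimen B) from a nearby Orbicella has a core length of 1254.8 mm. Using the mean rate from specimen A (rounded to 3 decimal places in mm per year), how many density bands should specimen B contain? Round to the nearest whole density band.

1027 density bands

Specimen A: adjusted count: 700 − 9 + 5 = 696 density bands.
Specimen A: 696 density bands at 2 per year is 696 / 2 = 348 years.
A: Mean rate = 850.2 mm / 348 years ≈ 2.443 mm/yr.
Specimen B: 1254.8 mm / 2.443 mm per year = 513.63 years; at 2 density bands per year that is 513.63 × 2 ≈ 1027 density bands.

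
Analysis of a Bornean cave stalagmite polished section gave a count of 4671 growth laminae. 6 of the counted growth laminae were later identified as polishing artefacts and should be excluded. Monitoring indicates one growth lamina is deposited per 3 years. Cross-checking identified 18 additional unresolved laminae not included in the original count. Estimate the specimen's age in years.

Adjusted count: 4671 − 6 + 18 = 4683 growth laminae.
4683 growth laminae at 3 years each span 4683 × 3 = 14049 years.

14049 yr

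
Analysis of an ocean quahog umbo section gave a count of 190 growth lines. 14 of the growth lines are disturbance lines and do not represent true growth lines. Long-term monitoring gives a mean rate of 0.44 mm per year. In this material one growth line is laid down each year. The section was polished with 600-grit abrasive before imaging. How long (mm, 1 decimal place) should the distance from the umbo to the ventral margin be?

77.4 mm

Correcting the raw count gives 190 − 14 = 176 true growth lines.
176 years at 0.44 mm/year gives 0.44 × 176 = 77.4 mm.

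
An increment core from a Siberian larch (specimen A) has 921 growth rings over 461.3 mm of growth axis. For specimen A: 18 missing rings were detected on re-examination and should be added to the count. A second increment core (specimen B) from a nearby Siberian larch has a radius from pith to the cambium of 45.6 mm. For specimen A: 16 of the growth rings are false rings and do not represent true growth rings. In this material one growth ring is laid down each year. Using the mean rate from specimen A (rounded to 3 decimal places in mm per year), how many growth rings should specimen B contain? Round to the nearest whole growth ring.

91 growth rings

Specimen A: correcting the raw count gives 921 − 16 + 18 = 923 true growth rings.
A: 461.3 mm over 923 years gives 461.3 / 923 ≈ 0.500 mm/year.
B spans 45.6 / 0.500 = 91.20 years ≈ 91 growth rings.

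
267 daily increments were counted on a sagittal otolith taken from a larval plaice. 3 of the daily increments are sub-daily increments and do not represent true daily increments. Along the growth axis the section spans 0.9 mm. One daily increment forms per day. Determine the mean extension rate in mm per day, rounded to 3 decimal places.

Adjusted count: 267 − 3 = 264 daily increments.
Extension rate ≈ 0.9 / 264 = 0.003 mm per day.

0.003 mm per day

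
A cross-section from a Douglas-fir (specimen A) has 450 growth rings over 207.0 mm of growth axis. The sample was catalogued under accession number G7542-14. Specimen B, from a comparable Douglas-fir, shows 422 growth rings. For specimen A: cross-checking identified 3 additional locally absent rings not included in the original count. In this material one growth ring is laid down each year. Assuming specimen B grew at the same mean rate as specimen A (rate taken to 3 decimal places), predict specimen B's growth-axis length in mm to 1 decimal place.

192.9 mm

Specimen A: correcting the raw count gives 450 + 3 = 453 true growth rings.
A: Extension rate ≈ 207.0 / 453 = 0.457 mm/year.
For B, 0.457 mm/year × 422 years = 192.9 mm.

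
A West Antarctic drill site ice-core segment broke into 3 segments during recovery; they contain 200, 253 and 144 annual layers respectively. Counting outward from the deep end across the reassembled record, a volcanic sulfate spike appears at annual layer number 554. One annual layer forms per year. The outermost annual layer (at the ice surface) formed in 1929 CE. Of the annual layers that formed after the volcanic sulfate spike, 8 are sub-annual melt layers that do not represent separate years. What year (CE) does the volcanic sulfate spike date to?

1894 CE

Total annual layers = 200 + 253 + 144 = 597.
Between annual layer 554 and the ice surface there are 597 − 554 = 43 annual layers.
Excluding 8 false annual layers: 43 − 8 = 35.
The annual layer at the ice surface is 1929 CE, so the volcanic sulfate spike dates to 1929 − 35 = 1894 CE.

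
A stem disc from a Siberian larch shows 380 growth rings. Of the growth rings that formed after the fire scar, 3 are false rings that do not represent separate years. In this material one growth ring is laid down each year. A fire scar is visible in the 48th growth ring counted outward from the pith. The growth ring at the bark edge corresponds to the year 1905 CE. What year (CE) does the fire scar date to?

The fire scar sits at growth ring 48 from the pith, so 380 − 48 = 332 growth rings formed after it.
Removing the 3 false growth rings leaves 332 − 3 = 329 true growth rings beyond the fire scar.
The growth ring at the bark edge is 1905 CE, so the fire scar dates to 1905 − 329 = 1576 CE.

1576 CE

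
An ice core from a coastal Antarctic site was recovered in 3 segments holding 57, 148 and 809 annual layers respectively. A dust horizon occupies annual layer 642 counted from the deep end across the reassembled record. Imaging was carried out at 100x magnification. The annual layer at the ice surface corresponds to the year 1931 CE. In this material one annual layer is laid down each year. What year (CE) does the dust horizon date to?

Total annual layers = 57 + 148 + 809 = 1014.
The dust horizon sits at annual layer 642 from the deep end, so 1014 − 642 = 372 annual layers formed after it.
1931 − 372 = 1559 CE.

1559 CE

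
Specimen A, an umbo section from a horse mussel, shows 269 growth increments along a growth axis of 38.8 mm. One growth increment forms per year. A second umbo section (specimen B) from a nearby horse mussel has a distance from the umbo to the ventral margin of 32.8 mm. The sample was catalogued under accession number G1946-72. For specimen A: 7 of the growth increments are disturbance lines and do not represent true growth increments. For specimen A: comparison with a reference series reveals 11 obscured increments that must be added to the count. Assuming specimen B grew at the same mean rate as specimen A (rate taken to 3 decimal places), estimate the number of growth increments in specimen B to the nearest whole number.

231 growth increments

Specimen A: true growth increment count = 269 − 7 + 11 = 273.
A: Extension rate ≈ 38.8 / 273 = 0.142 mm/yr.
B spans 32.8 / 0.142 = 230.99 years ≈ 231 growth increments.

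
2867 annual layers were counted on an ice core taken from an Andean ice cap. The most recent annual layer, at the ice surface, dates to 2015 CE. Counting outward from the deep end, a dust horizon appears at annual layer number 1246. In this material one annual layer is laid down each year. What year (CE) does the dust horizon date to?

394 CE

The dust horizon sits at annual layer 1246 from the deep end, so 2867 − 1246 = 1621 annual layers formed after it.
Counting back 1621 years from 2015 CE places the dust horizon in 2015 − 1621 = 394 CE.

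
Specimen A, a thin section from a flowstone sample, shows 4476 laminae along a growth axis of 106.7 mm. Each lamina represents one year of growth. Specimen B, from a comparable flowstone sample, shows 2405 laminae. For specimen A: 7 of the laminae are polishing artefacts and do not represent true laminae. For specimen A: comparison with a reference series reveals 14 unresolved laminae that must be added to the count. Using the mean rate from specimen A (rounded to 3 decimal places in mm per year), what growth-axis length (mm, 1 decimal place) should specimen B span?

57.7 mm

Specimen A: true lamina count = 4476 − 7 + 14 = 4483.
A: Extension rate ≈ 106.7 / 4483 = 0.024 mm/yr.
For B, 0.024 mm/year × 2405 years = 57.7 mm.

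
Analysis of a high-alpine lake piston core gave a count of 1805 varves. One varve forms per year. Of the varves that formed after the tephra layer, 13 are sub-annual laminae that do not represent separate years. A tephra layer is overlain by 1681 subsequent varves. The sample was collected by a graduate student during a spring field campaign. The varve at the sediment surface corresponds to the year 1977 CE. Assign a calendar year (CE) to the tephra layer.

309 CE

1681 varves post-date the tephra layer.
Excluding 13 false varves: 1681 − 13 = 1668.
1977 − 1668 = 309 CE.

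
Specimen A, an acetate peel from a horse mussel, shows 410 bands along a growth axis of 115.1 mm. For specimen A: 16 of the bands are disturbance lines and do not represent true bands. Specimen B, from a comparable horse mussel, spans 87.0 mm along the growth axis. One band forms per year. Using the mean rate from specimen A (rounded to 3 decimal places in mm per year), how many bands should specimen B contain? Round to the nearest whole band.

Specimen A: true band count = 410 − 16 = 394.
A: 115.1 mm over 394 years gives 115.1 / 394 ≈ 0.292 mm/year.
For B, 87.0 / 0.292 = 297.95 years ≈ 298 bands.

298 bands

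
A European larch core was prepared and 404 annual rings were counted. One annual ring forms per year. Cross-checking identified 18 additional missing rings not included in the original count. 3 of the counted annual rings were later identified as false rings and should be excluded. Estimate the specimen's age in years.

Correcting the raw count gives 404 − 3 + 18 = 419 true annual rings.
At one annual ring per year, that is 419 years.

419 years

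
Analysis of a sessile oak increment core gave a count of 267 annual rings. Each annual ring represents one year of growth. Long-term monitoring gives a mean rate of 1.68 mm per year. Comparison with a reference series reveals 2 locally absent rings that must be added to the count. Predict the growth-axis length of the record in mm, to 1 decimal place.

After corrections the count is 267 + 2 = 269 annual rings.
Length ≈ 1.68 × 269 = 451.9 mm.

451.9 mm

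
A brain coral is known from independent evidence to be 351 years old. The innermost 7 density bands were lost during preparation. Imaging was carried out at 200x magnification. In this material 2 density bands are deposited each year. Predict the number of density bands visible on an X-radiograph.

695 density bands

With 2 density bands per year, 351 years would produce 351 × 2 = 702 density bands.
702 − 7 missed = 695 density bands expected in the prepared section.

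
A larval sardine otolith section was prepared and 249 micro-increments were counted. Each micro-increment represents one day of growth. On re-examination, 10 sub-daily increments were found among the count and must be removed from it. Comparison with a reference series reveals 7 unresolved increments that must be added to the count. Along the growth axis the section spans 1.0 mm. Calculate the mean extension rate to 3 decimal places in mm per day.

Correcting the raw count gives 249 − 10 + 7 = 246 true micro-increments.
Extension rate ≈ 1.0 / 246 = 0.004 mm per day.

0.004 mm per day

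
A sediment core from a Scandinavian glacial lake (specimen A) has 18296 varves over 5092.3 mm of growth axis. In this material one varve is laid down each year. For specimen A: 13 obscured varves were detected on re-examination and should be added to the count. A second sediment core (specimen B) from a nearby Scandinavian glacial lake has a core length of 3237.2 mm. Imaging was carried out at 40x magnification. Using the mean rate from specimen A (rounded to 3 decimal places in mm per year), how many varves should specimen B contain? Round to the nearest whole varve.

11645 varves

Specimen A: adjusted count: 18296 + 13 = 18309 varves.
A: Extension rate ≈ 5092.3 / 18309 = 0.278 mm/year.
For B, 3237.2 / 0.278 = 11644.60 years ≈ 11645 varves.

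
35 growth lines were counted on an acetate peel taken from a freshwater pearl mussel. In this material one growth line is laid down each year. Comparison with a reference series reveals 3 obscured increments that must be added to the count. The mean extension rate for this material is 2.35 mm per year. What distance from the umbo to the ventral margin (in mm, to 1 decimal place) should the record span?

89.3 mm

Correcting the raw count gives 35 + 3 = 38 true growth lines.
Length ≈ 2.35 × 38 = 89.3 mm.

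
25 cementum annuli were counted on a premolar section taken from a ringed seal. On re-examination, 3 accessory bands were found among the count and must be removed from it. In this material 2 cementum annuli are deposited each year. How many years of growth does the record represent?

11 years

After corrections the count is 25 − 3 = 22 cementum annuli.
With 2 cementum annuli per year, 22 / 2 = 11 years.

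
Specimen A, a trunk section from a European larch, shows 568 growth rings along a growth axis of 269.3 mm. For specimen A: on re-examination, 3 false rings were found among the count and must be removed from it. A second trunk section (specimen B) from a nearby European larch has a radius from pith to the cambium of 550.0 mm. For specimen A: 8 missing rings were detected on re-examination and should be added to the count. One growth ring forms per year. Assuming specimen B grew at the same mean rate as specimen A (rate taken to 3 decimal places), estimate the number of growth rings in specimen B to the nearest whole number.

Specimen A: after corrections the count is 568 − 3 + 8 = 573 growth rings.
A: Mean rate = 269.3 mm / 573 years ≈ 0.470 mm per year.
Specimen B: 550.0 mm / 0.470 mm per year = 1170.21 years ≈ 1170 growth rings.

1170 growth rings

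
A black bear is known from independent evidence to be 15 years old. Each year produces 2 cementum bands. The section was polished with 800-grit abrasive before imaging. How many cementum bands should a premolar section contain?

30 cementum bands

15 years at 2 cementum bands per year gives 15 × 2 = 30 cementum bands.
So 30 cementum bands should be present.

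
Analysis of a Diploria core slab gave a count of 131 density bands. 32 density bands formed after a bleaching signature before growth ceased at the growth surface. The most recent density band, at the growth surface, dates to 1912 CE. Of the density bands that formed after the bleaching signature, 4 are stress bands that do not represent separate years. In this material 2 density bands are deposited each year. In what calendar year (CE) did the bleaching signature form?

1898 CE

There are 32 density bands younger than the bleaching signature.
Removing the 4 false density bands leaves 32 − 4 = 28 true density bands beyond the bleaching signature.
Dividing by 2 density bands per year: 28 / 2 = 14 years.
Counting back 14 years from 1912 CE places the bleaching signature in 1912 − 14 = 1898 CE.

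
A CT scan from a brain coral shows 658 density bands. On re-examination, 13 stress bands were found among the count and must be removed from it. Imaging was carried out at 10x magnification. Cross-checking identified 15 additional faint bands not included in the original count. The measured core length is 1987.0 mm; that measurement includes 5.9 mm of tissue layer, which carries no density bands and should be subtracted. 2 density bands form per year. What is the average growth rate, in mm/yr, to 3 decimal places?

True density band count = 658 − 13 + 15 = 660.
With 2 density bands per year, 660 / 2 = 330 years.
Removing the 5.9 mm offcut leaves 1987.0 − 5.9 = 1981.1 mm.
Extension rate ≈ 1981.1 / 330 = 6.003 mm/yr.

6.003 mm/yr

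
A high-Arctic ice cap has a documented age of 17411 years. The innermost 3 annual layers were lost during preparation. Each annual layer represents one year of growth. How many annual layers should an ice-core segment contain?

17408 annual layers

One annual layer per year gives 17411 annual layers over 17411 years.
Less the 3 uncaptured annual layers: 17411 − 3 = 17408.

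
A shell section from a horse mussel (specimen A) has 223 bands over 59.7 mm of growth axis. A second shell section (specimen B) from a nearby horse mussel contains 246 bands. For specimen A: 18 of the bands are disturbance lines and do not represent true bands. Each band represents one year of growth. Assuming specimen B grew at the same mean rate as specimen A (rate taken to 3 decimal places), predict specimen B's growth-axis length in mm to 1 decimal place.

Specimen A: after corrections the count is 223 − 18 = 205 bands.
A: Extension rate ≈ 59.7 / 205 = 0.291 mm/yr.
For B, 0.291 mm/year × 246 years = 71.6 mm.

71.6 mm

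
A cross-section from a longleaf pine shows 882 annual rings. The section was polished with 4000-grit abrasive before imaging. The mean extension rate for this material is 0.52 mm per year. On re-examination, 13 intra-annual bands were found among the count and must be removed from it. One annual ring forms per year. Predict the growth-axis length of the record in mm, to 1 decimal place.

Correcting the raw count gives 882 − 13 = 869 true annual rings.
Length ≈ 0.52 × 869 = 451.9 mm.

451.9 mm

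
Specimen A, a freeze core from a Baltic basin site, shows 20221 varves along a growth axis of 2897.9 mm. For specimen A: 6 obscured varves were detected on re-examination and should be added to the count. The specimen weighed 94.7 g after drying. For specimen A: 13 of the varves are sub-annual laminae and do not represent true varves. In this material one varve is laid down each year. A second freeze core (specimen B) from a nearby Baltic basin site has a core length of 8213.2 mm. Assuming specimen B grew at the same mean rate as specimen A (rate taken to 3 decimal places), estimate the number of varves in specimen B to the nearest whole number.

Specimen A: correcting the raw count gives 20221 − 13 + 6 = 20214 true varves.
A: 2897.9 mm over 20214 years gives 2897.9 / 20214 ≈ 0.143 mm per year.
For B, 8213.2 / 0.143 = 57434.97 years ≈ 57435 varves.

57435 varves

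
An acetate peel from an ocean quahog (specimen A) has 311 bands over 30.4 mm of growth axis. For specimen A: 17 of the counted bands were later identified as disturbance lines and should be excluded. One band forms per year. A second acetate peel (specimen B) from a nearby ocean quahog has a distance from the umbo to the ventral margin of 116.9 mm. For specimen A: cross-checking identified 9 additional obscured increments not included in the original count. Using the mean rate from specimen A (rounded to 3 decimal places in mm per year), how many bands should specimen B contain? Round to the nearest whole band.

1169 bands

Specimen A: correcting the raw count gives 311 − 17 + 9 = 303 true bands.
A: Mean rate = 30.4 mm / 303 years ≈ 0.100 mm per year.
For B, 116.9 / 0.100 = 1169.00 years ≈ 1169 bands.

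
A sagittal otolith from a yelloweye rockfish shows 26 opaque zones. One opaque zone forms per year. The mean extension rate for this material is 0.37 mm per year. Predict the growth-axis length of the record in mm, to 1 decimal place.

26 years of growth are recorded.
26 years at 0.37 mm/year gives 0.37 × 26 = 9.6 mm.

9.6 mm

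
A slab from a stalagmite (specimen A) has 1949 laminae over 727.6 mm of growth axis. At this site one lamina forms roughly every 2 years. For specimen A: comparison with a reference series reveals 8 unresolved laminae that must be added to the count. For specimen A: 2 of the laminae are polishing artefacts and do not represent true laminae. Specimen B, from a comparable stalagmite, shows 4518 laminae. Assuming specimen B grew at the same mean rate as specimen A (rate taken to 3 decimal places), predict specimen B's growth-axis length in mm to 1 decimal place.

Specimen A: correcting the raw count gives 1949 − 2 + 8 = 1955 true laminae.
Specimen A: multiplying by 2 years per lamina: 1955 × 2 = 3910 years.
A: 727.6 mm over 3910 years gives 727.6 / 3910 ≈ 0.186 mm per year.
Specimen B: multiplying by 2 years per lamina: 4518 × 2 = 9036 years. B's length ≈ 0.186 × 9036 = 1680.7 mm.

1680.7 mm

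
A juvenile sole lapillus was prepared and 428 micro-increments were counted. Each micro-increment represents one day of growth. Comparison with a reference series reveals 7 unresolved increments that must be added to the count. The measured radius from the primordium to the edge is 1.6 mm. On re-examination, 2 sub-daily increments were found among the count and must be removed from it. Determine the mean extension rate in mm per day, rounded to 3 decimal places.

Correcting the raw count gives 428 − 2 + 7 = 433 true micro-increments.
Mean rate = 1.6 mm / 433 days ≈ 0.004 mm per day.

0.004 mm per day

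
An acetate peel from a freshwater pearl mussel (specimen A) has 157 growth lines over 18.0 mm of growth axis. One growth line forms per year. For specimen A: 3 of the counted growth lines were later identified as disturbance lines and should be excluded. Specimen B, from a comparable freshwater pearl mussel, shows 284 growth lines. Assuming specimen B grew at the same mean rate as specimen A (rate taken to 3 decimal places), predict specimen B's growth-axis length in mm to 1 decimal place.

33.2 mm

Specimen A: after corrections the count is 157 − 3 = 154 growth lines.
A: Mean rate = 18.0 mm / 154 years ≈ 0.117 mm/year.
For B, 0.117 mm/year × 284 years = 33.2 mm.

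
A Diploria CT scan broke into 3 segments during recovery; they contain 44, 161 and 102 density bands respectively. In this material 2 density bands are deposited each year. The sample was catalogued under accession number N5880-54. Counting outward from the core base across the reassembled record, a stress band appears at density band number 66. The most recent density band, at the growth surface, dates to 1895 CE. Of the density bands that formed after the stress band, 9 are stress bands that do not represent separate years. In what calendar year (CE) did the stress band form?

1779 CE

Total density bands = 44 + 161 + 102 = 307.
307 − 66 = 241 density bands lie beyond the stress band toward the growth surface.
Excluding 9 false density bands: 241 − 9 = 232.
Dividing by 2 density bands per year: 232 / 2 = 116 years.
Counting back 116 years from 1895 CE places the stress band in 1895 − 116 = 1779 CE.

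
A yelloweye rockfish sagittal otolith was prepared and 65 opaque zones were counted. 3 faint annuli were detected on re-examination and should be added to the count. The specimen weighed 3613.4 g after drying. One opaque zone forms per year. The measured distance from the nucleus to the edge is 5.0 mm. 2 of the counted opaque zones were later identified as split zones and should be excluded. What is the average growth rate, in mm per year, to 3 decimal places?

Correcting the raw count gives 65 − 2 + 3 = 66 true opaque zones.
Mean rate = 5.0 mm / 66 years ≈ 0.076 mm per year.

0.076 mm per year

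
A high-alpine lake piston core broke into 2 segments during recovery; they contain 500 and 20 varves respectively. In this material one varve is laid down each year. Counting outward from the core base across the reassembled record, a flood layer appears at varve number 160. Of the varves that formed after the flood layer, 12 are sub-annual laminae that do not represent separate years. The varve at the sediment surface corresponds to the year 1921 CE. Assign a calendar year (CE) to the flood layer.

1573 CE

Total varves = 500 + 20 = 520.
520 − 160 = 360 varves lie beyond the flood layer toward the sediment surface.
360 − 12 false = 348 true varves after the flood layer.
Counting back 348 years from 1921 CE places the flood layer in 1921 − 348 = 1573 CE.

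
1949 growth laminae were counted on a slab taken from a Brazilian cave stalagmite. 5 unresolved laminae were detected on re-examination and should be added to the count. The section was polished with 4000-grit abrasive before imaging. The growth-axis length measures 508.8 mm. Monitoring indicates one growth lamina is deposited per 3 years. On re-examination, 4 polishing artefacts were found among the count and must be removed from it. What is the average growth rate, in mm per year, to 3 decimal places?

Adjusted count: 1949 − 4 + 5 = 1950 growth laminae.
1950 growth laminae at 3 years each span 1950 × 3 = 5850 years.
508.8 mm over 5850 years gives 508.8 / 5850 ≈ 0.087 mm per year.

0.087 mm per year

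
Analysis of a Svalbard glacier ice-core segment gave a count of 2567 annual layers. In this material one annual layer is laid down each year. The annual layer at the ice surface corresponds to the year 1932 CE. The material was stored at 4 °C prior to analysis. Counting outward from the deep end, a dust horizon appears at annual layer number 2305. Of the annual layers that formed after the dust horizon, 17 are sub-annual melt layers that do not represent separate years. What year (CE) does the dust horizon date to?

The dust horizon sits at annual layer 2305 from the deep end, so 2567 − 2305 = 262 annual layers formed after it.
Excluding 17 false annual layers: 262 − 17 = 245.
The annual layer at the ice surface is 1932 CE, so the dust horizon dates to 1932 − 245 = 1687 CE.

1687 CE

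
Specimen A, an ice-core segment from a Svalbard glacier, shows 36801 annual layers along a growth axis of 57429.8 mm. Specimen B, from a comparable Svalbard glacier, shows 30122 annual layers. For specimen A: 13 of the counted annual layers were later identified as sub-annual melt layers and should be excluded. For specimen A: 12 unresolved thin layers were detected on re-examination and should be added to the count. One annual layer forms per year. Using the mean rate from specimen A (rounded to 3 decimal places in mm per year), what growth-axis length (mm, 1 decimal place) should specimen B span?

Specimen A: after corrections the count is 36801 − 13 + 12 = 36800 annual layers.
A: Mean rate = 57429.8 mm / 36800 years ≈ 1.561 mm per year.
For B, 1.561 mm/year × 30122 years = 47020.4 mm.

47020.4 mm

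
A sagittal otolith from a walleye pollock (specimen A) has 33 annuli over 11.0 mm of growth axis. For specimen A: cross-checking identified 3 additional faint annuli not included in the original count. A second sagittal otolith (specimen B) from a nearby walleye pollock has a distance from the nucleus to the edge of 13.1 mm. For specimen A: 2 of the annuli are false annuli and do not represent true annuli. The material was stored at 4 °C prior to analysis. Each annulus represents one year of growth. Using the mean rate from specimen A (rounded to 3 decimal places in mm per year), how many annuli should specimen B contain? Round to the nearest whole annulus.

Specimen A: adjusted count: 33 − 2 + 3 = 34 annuli.
A: Mean rate = 11.0 mm / 34 years ≈ 0.324 mm/year.
B spans 13.1 / 0.324 = 40.43 years ≈ 40 annuli.

40 annuli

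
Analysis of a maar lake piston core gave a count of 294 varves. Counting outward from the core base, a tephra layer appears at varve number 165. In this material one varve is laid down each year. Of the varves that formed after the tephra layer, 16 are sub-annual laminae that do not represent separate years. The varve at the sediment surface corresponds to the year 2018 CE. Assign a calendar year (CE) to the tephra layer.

294 − 165 = 129 varves lie beyond the tephra layer toward the sediment surface.
129 − 16 false = 113 true varves after the tephra layer.
Counting back 113 years from 2018 CE places the tephra layer in 2018 − 113 = 1905 CE.

1905 CE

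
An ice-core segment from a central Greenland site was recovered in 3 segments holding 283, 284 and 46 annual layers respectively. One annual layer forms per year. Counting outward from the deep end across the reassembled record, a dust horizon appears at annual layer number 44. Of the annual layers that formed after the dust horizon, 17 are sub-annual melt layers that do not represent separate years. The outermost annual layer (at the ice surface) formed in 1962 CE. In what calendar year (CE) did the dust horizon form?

Total annual layers = 283 + 284 + 46 = 613.
Between annual layer 44 and the ice surface there are 613 − 44 = 569 annual layers.
Removing the 17 false annual layers leaves 569 − 17 = 552 true annual layers beyond the dust horizon.
1962 − 552 = 1410 CE.

1410 CE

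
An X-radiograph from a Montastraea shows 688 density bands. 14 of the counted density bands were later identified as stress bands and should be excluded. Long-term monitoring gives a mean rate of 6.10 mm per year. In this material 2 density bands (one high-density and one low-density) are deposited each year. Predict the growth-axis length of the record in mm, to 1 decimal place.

2055.7 mm

After corrections the count is 688 − 14 = 674 density bands.
Dividing by 2 density bands per year: 674 / 2 = 337 years.
Length ≈ 6.10 × 337 = 2055.7 mm.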